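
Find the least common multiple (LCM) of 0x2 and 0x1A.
Convert 0x2 (hexadecimal) → 2 (decimal)
Convert 0x1A (hexadecimal) → 1×16 + 10 = 26 (decimal)
Compute lcm(2, 26) = 26
26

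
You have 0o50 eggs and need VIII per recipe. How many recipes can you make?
Convert 0o50 (octal) → 5×8 = 40 (decimal)
Convert VIII (Roman numeral) → 5 + 1 + 1 + 1 = 8 (decimal)
Compute 40 ÷ 8 = 5
5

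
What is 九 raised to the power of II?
Convert 九 (Chinese numeral) → 9 (decimal)
Convert II (Roman numeral) → 1 + 1 = 2 (decimal)
Compute 9 ^ 2 = 81
81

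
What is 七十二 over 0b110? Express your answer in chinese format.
Convert 七十二 (Chinese numeral) → 7×10 + 2 = 72 (decimal)
Convert 0b110 (binary) → 4 + 2 = 6 (decimal)
Compute 72 ÷ 6 = 12
Convert 12 (decimal) → 12 = 1×10 + 2 → 十二 (Chinese numeral)
十二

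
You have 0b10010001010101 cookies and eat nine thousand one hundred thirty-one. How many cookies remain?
Convert 0b10010001010101 (binary) → 8192 + 1024 + 64 + 16 + 4 + 1 = 9301 (decimal)
Convert nine thousand one hundred thirty-one (English words) → 9×1000 + 1×100 + 31 = 9131 (decimal)
Compute 9301 - 9131 = 170
170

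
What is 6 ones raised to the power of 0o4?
Convert 6 ones (place-value notation) → 6 (decimal)
Convert 0o4 (octal) → 4 (decimal)
Compute 6 ^ 4 = 1296
1296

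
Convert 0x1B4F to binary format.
Convert 0x1B4F (hexadecimal) → 1×4096 + 11×256 + 4×16 + 15 = 6991 (decimal)
Convert 6991 (decimal) → 6991 = 4096 + 2048 + 512 + 256 + 64 + 8 + 4 + 2 + 1 → 0b1101101001111 (binary)
0b1101101001111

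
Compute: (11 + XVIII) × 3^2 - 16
Convert XVIII (Roman numeral) → 10 + 5 + 1 + 1 + 1 = 18 (decimal)
Convert 3^2 (power) → 9 (decimal)
Expression in decimal: (11 + 18) × 9 - 16
Parentheses first: 11 + 18 = 29
Multiply: 29 × 9 = 261
Subtract: 261 - 16 = 245
245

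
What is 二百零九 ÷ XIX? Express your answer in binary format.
Convert 二百零九 (Chinese numeral) → 2×100 + 9 = 209 (decimal)
Convert XIX (Roman numeral) → 10 + 9 = 19 (decimal)
Compute 209 ÷ 19 = 11
Convert 11 (decimal) → 11 = 8 + 2 + 1 → 0b1011 (binary)
0b1011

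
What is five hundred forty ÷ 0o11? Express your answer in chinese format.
Convert five hundred forty (English words) → 5×100 + 40 = 540 (decimal)
Convert 0o11 (octal) → 1×8 + 1 = 9 (decimal)
Compute 540 ÷ 9 = 60
Convert 60 (decimal) → 60 = 6×10 → 六十 (Chinese numeral)
六十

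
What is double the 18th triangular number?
The 18th triangular number = 18×19/2 = 171
Compute 171 × 2 = 342
342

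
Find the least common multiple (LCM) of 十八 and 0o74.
Convert 十八 (Chinese numeral) → 1×10 + 8 = 18 (decimal)
Convert 0o74 (octal) → 7×8 + 4 = 60 (decimal)
Compute lcm(18, 60) = 180
180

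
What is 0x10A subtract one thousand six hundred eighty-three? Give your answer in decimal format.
Convert 0x10A (hexadecimal) → 1×256 + 10 = 266 (decimal)
Convert one thousand six hundred eighty-three (English words) → 1×1000 + 6×100 + 83 = 1683 (decimal)
Compute 266 - 1683 = -1417
-1417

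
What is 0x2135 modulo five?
Convert 0x2135 (hexadecimal) → 2×4096 + 1×256 + 3×16 + 5 = 8501 (decimal)
Convert five (English words) → 5 (decimal)
Compute 8501 mod 5 = 1
1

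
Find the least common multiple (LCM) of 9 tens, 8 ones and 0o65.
Convert 9 tens, 8 ones (place-value notation) → 9×10 + 8 = 98 (decimal)
Convert 0o65 (octal) → 6×8 + 5 = 53 (decimal)
Compute lcm(98, 53) = 5194
5194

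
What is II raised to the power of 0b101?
Convert II (Roman numeral) → 1 + 1 = 2 (decimal)
Convert 0b101 (binary) → 4 + 1 = 5 (decimal)
Compute 2 ^ 5 = 32
32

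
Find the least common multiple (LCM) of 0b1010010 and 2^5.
Convert 0b1010010 (binary) → 64 + 16 + 2 = 82 (decimal)
Convert 2^5 (power) → 32 (decimal)
Compute lcm(82, 32) = 1312
1312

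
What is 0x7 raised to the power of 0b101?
Convert 0x7 (hexadecimal) → 7 (decimal)
Convert 0b101 (binary) → 4 + 1 = 5 (decimal)
Compute 7 ^ 5 = 16807
16807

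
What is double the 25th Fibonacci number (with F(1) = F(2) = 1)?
The 25th Fibonacci number (with F(1) = F(2) = 1) = 75025
Compute 75025 × 2 = 150050
150050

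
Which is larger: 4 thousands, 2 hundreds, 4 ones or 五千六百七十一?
Convert 4 thousands, 2 hundreds, 4 ones (place-value notation) → 4×1000 + 2×100 + 4 = 4204 (decimal)
Convert 五千六百七十一 (Chinese numeral) → 5×1000 + 6×100 + 7×10 + 1 = 5671 (decimal)
Compare 4204 vs 5671: larger = 5671
5671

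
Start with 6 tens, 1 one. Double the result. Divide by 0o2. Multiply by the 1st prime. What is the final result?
Convert 6 tens, 1 one (place-value notation) → 6×10 + 1 = 61 (decimal)
Start: 61
61 × 2 = 122
Convert 0o2 (octal) → 2 (decimal)
122 ÷ 2 = 61
Convert the 1st prime (prime index) → 2 (decimal)
61 × 2 = 122
122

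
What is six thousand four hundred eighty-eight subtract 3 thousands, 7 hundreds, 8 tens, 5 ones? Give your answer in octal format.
Convert six thousand four hundred eighty-eight (English words) → 6×1000 + 4×100 + 88 = 6488 (decimal)
Convert 3 thousands, 7 hundreds, 8 tens, 5 ones (place-value notation) → 3×1000 + 7×100 + 8×10 + 5 = 3785 (decimal)
Compute 6488 - 3785 = 2703
Convert 2703 (decimal) → 2703 = 5×512 + 2×64 + 1×8 + 7 → 0o5217 (octal)
0o5217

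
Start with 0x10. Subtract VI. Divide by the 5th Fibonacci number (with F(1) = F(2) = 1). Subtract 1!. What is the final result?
Convert 0x10 (hexadecimal) → 1×16 = 16 (decimal)
Start: 16
Convert VI (Roman numeral) → 5 + 1 = 6 (decimal)
16 - 6 = 10
Convert the 5th Fibonacci number (with F(1) = F(2) = 1) (Fibonacci index) → 1, 1, 2, 3, 5 → 5 (decimal)
10 ÷ 5 = 2
Convert 1! (factorial) → 1 (decimal)
2 - 1 = 1
1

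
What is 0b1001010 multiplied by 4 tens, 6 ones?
Convert 0b1001010 (binary) → 64 + 8 + 2 = 74 (decimal)
Convert 4 tens, 6 ones (place-value notation) → 4×10 + 6 = 46 (decimal)
Compute 74 × 46 = 3404
3404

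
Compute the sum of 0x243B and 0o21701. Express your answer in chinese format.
Convert 0x243B (hexadecimal) → 2×4096 + 4×256 + 3×16 + 11 = 9275 (decimal)
Convert 0o21701 (octal) → 2×4096 + 1×512 + 7×64 + 1 = 9153 (decimal)
Compute 9275 + 9153 = 18428
Convert 18428 (decimal) → 18428 = 1×10000 + 8×1000 + 4×100 + 2×10 + 8 → 一万八千四百二十八 (Chinese numeral)
一万八千四百二十八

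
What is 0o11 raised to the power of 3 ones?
Convert 0o11 (octal) → 1×8 + 1 = 9 (decimal)
Convert 3 ones (place-value notation) → 3 (decimal)
Compute 9 ^ 3 = 729
729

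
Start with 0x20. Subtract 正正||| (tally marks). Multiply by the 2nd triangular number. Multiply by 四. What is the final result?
Convert 0x20 (hexadecimal) → 2×16 = 32 (decimal)
Start: 32
Convert 正正||| (tally marks) → 5 + 5 + 3 = 13 (decimal)
32 - 13 = 19
Convert the 2nd triangular number (triangular index) → 2×3/2 = 3 (decimal)
19 × 3 = 57
Convert 四 (Chinese numeral) → 4 (decimal)
57 × 4 = 228
228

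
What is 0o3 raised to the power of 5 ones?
Convert 0o3 (octal) → 3 (decimal)
Convert 5 ones (place-value notation) → 5 (decimal)
Compute 3 ^ 5 = 243
243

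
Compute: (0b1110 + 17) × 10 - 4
Convert 0b1110 (binary) → 8 + 4 + 2 = 14 (decimal)
Expression in decimal: (14 + 17) × 10 - 4
Parentheses first: 14 + 17 = 31
Multiply: 31 × 10 = 310
Subtract: 310 - 4 = 306
306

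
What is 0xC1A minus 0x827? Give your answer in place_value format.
Convert 0xC1A (hexadecimal) → 12×256 + 1×16 + 10 = 3098 (decimal)
Convert 0x827 (hexadecimal) → 8×256 + 2×16 + 7 = 2087 (decimal)
Compute 3098 - 2087 = 1011
Convert 1011 (decimal) → 1011 = 1×1000 + 1×10 + 1 → 1 thousand, 1 ten, 1 one (place-value notation)
1 thousand, 1 ten, 1 one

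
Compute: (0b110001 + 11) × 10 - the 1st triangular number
Convert 0b110001 (binary) → 32 + 16 + 1 = 49 (decimal)
Convert the 1st triangular number (triangular index) → 1×2/2 = 1 (decimal)
Expression in decimal: (49 + 11) × 10 - 1
Parentheses first: 49 + 11 = 60
Multiply: 60 × 10 = 600
Subtract: 600 - 1 = 599
599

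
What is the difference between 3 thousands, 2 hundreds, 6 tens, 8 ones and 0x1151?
Convert 3 thousands, 2 hundreds, 6 tens, 8 ones (place-value notation) → 3×1000 + 2×100 + 6×10 + 8 = 3268 (decimal)
Convert 0x1151 (hexadecimal) → 1×4096 + 1×256 + 5×16 + 1 = 4433 (decimal)
Difference: |3268 - 4433| = 1165
1165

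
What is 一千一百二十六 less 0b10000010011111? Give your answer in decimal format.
Convert 一千一百二十六 (Chinese numeral) → 1×1000 + 1×100 + 2×10 + 6 = 1126 (decimal)
Convert 0b10000010011111 (binary) → 8192 + 128 + 16 + 8 + 4 + 2 + 1 = 8351 (decimal)
Compute 1126 - 8351 = -7225
-7225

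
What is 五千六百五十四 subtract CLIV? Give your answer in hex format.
Convert 五千六百五十四 (Chinese numeral) → 5×1000 + 6×100 + 5×10 + 4 = 5654 (decimal)
Convert CLIV (Roman numeral) → 100 + 50 + 4 = 154 (decimal)
Compute 5654 - 154 = 5500
Convert 5500 (decimal) → 5500 = 1×4096 + 5×256 + 7×16 + 12 → 0x157C (hexadecimal)
0x157C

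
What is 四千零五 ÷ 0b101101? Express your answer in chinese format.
Convert 四千零五 (Chinese numeral) → 4×1000 + 5 = 4005 (decimal)
Convert 0b101101 (binary) → 32 + 8 + 4 + 1 = 45 (decimal)
Compute 4005 ÷ 45 = 89
Convert 89 (decimal) → 89 = 8×10 + 9 → 八十九 (Chinese numeral)
八十九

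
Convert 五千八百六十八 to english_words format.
Convert 五千八百六十八 (Chinese numeral) → 5×1000 + 8×100 + 6×10 + 8 = 5868 (decimal)
Convert 5868 (decimal) → 5868 = 5×1000 + 8×100 + 68 → five thousand eight hundred sixty-eight (English words)
five thousand eight hundred sixty-eight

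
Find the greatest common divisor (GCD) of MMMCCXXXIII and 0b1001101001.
Convert MMMCCXXXIII (Roman numeral) → 1000 + 1000 + 1000 + 100 + 100 + 10 + 10 + 10 + 1 + 1 + 1 = 3233 (decimal)
Convert 0b1001101001 (binary) → 512 + 64 + 32 + 8 + 1 = 617 (decimal)
Compute gcd(3233, 617) = 1
1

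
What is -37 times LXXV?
Convert LXXV (Roman numeral) → 50 + 10 + 10 + 5 = 75 (decimal)
Compute -37 × 75 = -2775
-2775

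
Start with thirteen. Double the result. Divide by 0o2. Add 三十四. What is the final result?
Convert thirteen (English words) → 13 (decimal)
Start: 13
13 × 2 = 26
Convert 0o2 (octal) → 2 (decimal)
26 ÷ 2 = 13
Convert 三十四 (Chinese numeral) → 3×10 + 4 = 34 (decimal)
13 + 34 = 47
47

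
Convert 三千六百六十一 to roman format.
Convert 三千六百六十一 (Chinese numeral) → 3×1000 + 6×100 + 6×10 + 1 = 3661 (decimal)
Convert 3661 (decimal) → 3661 = 1000 + 1000 + 1000 + 500 + 100 + 50 + 10 + 1 → MMMDCLXI (Roman numeral)
MMMDCLXI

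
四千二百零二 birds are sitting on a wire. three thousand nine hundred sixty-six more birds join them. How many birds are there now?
Convert 四千二百零二 (Chinese numeral) → 4×1000 + 2×100 + 2 = 4202 (decimal)
Convert three thousand nine hundred sixty-six (English words) → 3×1000 + 9×100 + 66 = 3966 (decimal)
Compute 4202 + 3966 = 8168
8168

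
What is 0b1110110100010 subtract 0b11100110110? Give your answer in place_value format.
Convert 0b1110110100010 (binary) → 4096 + 2048 + 1024 + 256 + 128 + 32 + 2 = 7586 (decimal)
Convert 0b11100110110 (binary) → 1024 + 512 + 256 + 32 + 16 + 4 + 2 = 1846 (decimal)
Compute 7586 - 1846 = 5740
Convert 5740 (decimal) → 5740 = 5×1000 + 7×100 + 4×10 → 5 thousands, 7 hundreds, 4 tens (place-value notation)
5 thousands, 7 hundreds, 4 tens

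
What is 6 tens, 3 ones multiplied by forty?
Convert 6 tens, 3 ones (place-value notation) → 6×10 + 3 = 63 (decimal)
Convert forty (English words) → 40 (decimal)
Compute 63 × 40 = 2520
2520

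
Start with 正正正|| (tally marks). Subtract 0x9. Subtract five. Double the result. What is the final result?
Convert 正正正|| (tally marks) → 5 + 5 + 5 + 2 = 17 (decimal)
Start: 17
Convert 0x9 (hexadecimal) → 9 (decimal)
17 - 9 = 8
Convert five (English words) → 5 (decimal)
8 - 5 = 3
3 × 2 = 6
6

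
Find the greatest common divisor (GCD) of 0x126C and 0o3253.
Convert 0x126C (hexadecimal) → 1×4096 + 2×256 + 6×16 + 12 = 4716 (decimal)
Convert 0o3253 (octal) → 3×512 + 2×64 + 5×8 + 3 = 1707 (decimal)
Compute gcd(4716, 1707) = 3
3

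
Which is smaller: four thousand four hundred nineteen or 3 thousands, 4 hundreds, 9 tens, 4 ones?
Convert four thousand four hundred nineteen (English words) → 4×1000 + 4×100 + 19 = 4419 (decimal)
Convert 3 thousands, 4 hundreds, 9 tens, 4 ones (place-value notation) → 3×1000 + 4×100 + 9×10 + 4 = 3494 (decimal)
Compare 4419 vs 3494: smaller = 3494
3494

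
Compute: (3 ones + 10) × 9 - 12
Convert 3 ones (place-value notation) → 3 (decimal)
Expression in decimal: (3 + 10) × 9 - 12
Parentheses first: 3 + 10 = 13
Multiply: 13 × 9 = 117
Subtract: 117 - 12 = 105
105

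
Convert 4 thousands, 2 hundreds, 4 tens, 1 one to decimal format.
Convert 4 thousands, 2 hundreds, 4 tens, 1 one (place-value notation) → 4×1000 + 2×100 + 4×10 + 1 = 4241 (decimal)
4241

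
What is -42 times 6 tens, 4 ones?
Convert 6 tens, 4 ones (place-value notation) → 6×10 + 4 = 64 (decimal)
Compute -42 × 64 = -2688
-2688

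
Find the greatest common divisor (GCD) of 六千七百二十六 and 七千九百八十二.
Convert 六千七百二十六 (Chinese numeral) → 6×1000 + 7×100 + 2×10 + 6 = 6726 (decimal)
Convert 七千九百八十二 (Chinese numeral) → 7×1000 + 9×100 + 8×10 + 2 = 7982 (decimal)
Compute gcd(6726, 7982) = 2
2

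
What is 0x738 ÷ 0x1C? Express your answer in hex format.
Convert 0x738 (hexadecimal) → 7×256 + 3×16 + 8 = 1848 (decimal)
Convert 0x1C (hexadecimal) → 1×16 + 12 = 28 (decimal)
Compute 1848 ÷ 28 = 66
Convert 66 (decimal) → 66 = 4×16 + 2 → 0x42 (hexadecimal)
0x42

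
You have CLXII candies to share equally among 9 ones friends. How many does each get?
Convert CLXII (Roman numeral) → 100 + 50 + 10 + 1 + 1 = 162 (decimal)
Convert 9 ones (place-value notation) → 9 (decimal)
Compute 162 ÷ 9 = 18
18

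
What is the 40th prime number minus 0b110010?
The 40th prime number = 173
Convert 0b110010 (binary) → 32 + 16 + 2 = 50 (decimal)
Compute 173 - 50 = 123
123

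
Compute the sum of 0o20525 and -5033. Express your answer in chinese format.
Convert 0o20525 (octal) → 2×4096 + 5×64 + 2×8 + 5 = 8533 (decimal)
Compute 8533 + -5033 = 3500
Convert 3500 (decimal) → 3500 = 3×1000 + 5×100 → 三千五百 (Chinese numeral)
三千五百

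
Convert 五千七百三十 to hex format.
Convert 五千七百三十 (Chinese numeral) → 5×1000 + 7×100 + 3×10 = 5730 (decimal)
Convert 5730 (decimal) → 5730 = 1×4096 + 6×256 + 6×16 + 2 → 0x1662 (hexadecimal)
0x1662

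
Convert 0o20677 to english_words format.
Convert 0o20677 (octal) → 2×4096 + 6×64 + 7×8 + 7 = 8639 (decimal)
Convert 8639 (decimal) → 8639 = 8×1000 + 6×100 + 39 → eight thousand six hundred thirty-nine (English words)
eight thousand six hundred thirty-nine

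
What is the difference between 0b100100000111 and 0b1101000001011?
Convert 0b100100000111 (binary) → 2048 + 256 + 4 + 2 + 1 = 2311 (decimal)
Convert 0b1101000001011 (binary) → 4096 + 2048 + 512 + 8 + 2 + 1 = 6667 (decimal)
Difference: |2311 - 6667| = 4356
4356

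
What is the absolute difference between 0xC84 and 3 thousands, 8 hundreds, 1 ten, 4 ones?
Convert 0xC84 (hexadecimal) → 12×256 + 8×16 + 4 = 3204 (decimal)
Convert 3 thousands, 8 hundreds, 1 ten, 4 ones (place-value notation) → 3×1000 + 8×100 + 1×10 + 4 = 3814 (decimal)
Compute |3204 - 3814| = 610
610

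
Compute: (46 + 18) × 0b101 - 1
Convert 0b101 (binary) → 4 + 1 = 5 (decimal)
Expression in decimal: (46 + 18) × 5 - 1
Parentheses first: 46 + 18 = 64
Multiply: 64 × 5 = 320
Subtract: 320 - 1 = 319
319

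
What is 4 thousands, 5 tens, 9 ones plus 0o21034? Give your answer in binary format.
Convert 4 thousands, 5 tens, 9 ones (place-value notation) → 4×1000 + 5×10 + 9 = 4059 (decimal)
Convert 0o21034 (octal) → 2×4096 + 1×512 + 3×8 + 4 = 8732 (decimal)
Compute 4059 + 8732 = 12791
Convert 12791 (decimal) → 12791 = 8192 + 4096 + 256 + 128 + 64 + 32 + 16 + 4 + 2 + 1 → 0b11000111110111 (binary)
0b11000111110111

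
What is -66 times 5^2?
Convert 5^2 (power) → 25 (decimal)
Compute -66 × 25 = -1650
-1650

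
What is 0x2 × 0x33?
Convert 0x2 (hexadecimal) → 2 (decimal)
Convert 0x33 (hexadecimal) → 3×16 + 3 = 51 (decimal)
Compute 2 × 51 = 102
102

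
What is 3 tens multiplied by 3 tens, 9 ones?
Convert 3 tens (place-value notation) → 3×10 = 30 (decimal)
Convert 3 tens, 9 ones (place-value notation) → 3×10 + 9 = 39 (decimal)
Compute 30 × 39 = 1170
1170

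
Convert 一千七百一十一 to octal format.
Convert 一千七百一十一 (Chinese numeral) → 1×1000 + 7×100 + 1×10 + 1 = 1711 (decimal)
Convert 1711 (decimal) → 1711 = 3×512 + 2×64 + 5×8 + 7 → 0o3257 (octal)
0o3257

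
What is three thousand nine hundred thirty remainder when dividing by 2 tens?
Convert three thousand nine hundred thirty (English words) → 3×1000 + 9×100 + 30 = 3930 (decimal)
Convert 2 tens (place-value notation) → 2×10 = 20 (decimal)
Compute 3930 mod 20 = 10
10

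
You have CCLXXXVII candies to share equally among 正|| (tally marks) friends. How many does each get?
Convert CCLXXXVII (Roman numeral) → 100 + 100 + 50 + 10 + 10 + 10 + 5 + 1 + 1 = 287 (decimal)
Convert 正|| (tally marks) → 5 + 2 = 7 (decimal)
Compute 287 ÷ 7 = 41
41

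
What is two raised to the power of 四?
Convert two (English words) → 2 (decimal)
Convert 四 (Chinese numeral) → 4 (decimal)
Compute 2 ^ 4 = 16
16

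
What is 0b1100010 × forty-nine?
Convert 0b1100010 (binary) → 64 + 32 + 2 = 98 (decimal)
Convert forty-nine (English words) → 49 (decimal)
Compute 98 × 49 = 4802
4802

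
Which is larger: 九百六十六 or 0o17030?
Convert 九百六十六 (Chinese numeral) → 9×100 + 6×10 + 6 = 966 (decimal)
Convert 0o17030 (octal) → 1×4096 + 7×512 + 3×8 = 7704 (decimal)
Compare 966 vs 7704: larger = 7704
7704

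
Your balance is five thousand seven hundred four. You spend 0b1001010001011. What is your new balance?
Convert five thousand seven hundred four (English words) → 5×1000 + 7×100 + 4 = 5704 (decimal)
Convert 0b1001010001011 (binary) → 4096 + 512 + 128 + 8 + 2 + 1 = 4747 (decimal)
Compute 5704 - 4747 = 957
957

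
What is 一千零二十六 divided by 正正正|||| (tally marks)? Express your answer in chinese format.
Convert 一千零二十六 (Chinese numeral) → 1×1000 + 2×10 + 6 = 1026 (decimal)
Convert 正正正|||| (tally marks) → 5 + 5 + 5 + 4 = 19 (decimal)
Compute 1026 ÷ 19 = 54
Convert 54 (decimal) → 54 = 5×10 + 4 → 五十四 (Chinese numeral)
五十四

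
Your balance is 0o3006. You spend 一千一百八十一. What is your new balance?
Convert 0o3006 (octal) → 3×512 + 6 = 1542 (decimal)
Convert 一千一百八十一 (Chinese numeral) → 1×1000 + 1×100 + 8×10 + 1 = 1181 (decimal)
Compute 1542 - 1181 = 361
361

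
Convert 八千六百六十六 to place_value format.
Convert 八千六百六十六 (Chinese numeral) → 8×1000 + 6×100 + 6×10 + 6 = 8666 (decimal)
Convert 8666 (decimal) → 8666 = 8×1000 + 6×100 + 6×10 + 6 → 8 thousands, 6 hundreds, 6 tens, 6 ones (place-value notation)
8 thousands, 6 hundreds, 6 tens, 6 ones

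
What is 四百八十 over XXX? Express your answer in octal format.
Convert 四百八十 (Chinese numeral) → 4×100 + 8×10 = 480 (decimal)
Convert XXX (Roman numeral) → 10 + 10 + 10 = 30 (decimal)
Compute 480 ÷ 30 = 16
Convert 16 (decimal) → 16 = 2×8 → 0o20 (octal)
0o20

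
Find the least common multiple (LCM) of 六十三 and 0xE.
Convert 六十三 (Chinese numeral) → 6×10 + 3 = 63 (decimal)
Convert 0xE (hexadecimal) → 14 (decimal)
Compute lcm(63, 14) = 126
126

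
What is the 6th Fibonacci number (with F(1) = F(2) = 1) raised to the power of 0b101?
Convert the 6th Fibonacci number (with F(1) = F(2) = 1) (Fibonacci index) → 1, 1, 2, 3, 5, 8 → 8 (decimal)
Convert 0b101 (binary) → 4 + 1 = 5 (decimal)
Compute 8 ^ 5 = 32768
32768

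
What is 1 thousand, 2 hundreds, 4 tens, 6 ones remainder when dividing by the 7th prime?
Convert 1 thousand, 2 hundreds, 4 tens, 6 ones (place-value notation) → 1×1000 + 2×100 + 4×10 + 6 = 1246 (decimal)
Convert the 7th prime (prime index) → 17 (decimal)
Compute 1246 mod 17 = 5
5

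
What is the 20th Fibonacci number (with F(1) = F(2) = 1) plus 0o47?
The 20th Fibonacci number (with F(1) = F(2) = 1) = 6765
Convert 0o47 (octal) → 4×8 + 7 = 39 (decimal)
Compute 6765 + 39 = 6804
6804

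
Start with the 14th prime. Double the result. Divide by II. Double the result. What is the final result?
Convert the 14th prime (prime index) → 43 (decimal)
Start: 43
43 × 2 = 86
Convert II (Roman numeral) → 1 + 1 = 2 (decimal)
86 ÷ 2 = 43
43 × 2 = 86
86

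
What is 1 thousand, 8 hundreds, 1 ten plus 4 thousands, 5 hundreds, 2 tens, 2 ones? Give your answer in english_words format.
Convert 1 thousand, 8 hundreds, 1 ten (place-value notation) → 1×1000 + 8×100 + 1×10 = 1810 (decimal)
Convert 4 thousands, 5 hundreds, 2 tens, 2 ones (place-value notation) → 4×1000 + 5×100 + 2×10 + 2 = 4522 (decimal)
Compute 1810 + 4522 = 6332
Convert 6332 (decimal) → 6332 = 6×1000 + 3×100 + 32 → six thousand three hundred thirty-two (English words)
six thousand three hundred thirty-two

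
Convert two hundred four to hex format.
Convert two hundred four (English words) → 2×100 + 4 = 204 (decimal)
Convert 204 (decimal) → 204 = 12×16 + 12 → 0xCC (hexadecimal)
0xCC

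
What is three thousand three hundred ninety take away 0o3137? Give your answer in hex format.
Convert three thousand three hundred ninety (English words) → 3×1000 + 3×100 + 90 = 3390 (decimal)
Convert 0o3137 (octal) → 3×512 + 1×64 + 3×8 + 7 = 1631 (decimal)
Compute 3390 - 1631 = 1759
Convert 1759 (decimal) → 1759 = 6×256 + 13×16 + 15 → 0x6DF (hexadecimal)
0x6DF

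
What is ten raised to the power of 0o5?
Convert ten (English words) → 10 (decimal)
Convert 0o5 (octal) → 5 (decimal)
Compute 10 ^ 5 = 100000
100000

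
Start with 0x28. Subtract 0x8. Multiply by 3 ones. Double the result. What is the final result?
Convert 0x28 (hexadecimal) → 2×16 + 8 = 40 (decimal)
Start: 40
Convert 0x8 (hexadecimal) → 8 (decimal)
40 - 8 = 32
Convert 3 ones (place-value notation) → 3 (decimal)
32 × 3 = 96
96 × 2 = 192
192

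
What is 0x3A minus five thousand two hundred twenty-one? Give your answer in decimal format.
Convert 0x3A (hexadecimal) → 3×16 + 10 = 58 (decimal)
Convert five thousand two hundred twenty-one (English words) → 5×1000 + 2×100 + 21 = 5221 (decimal)
Compute 58 - 5221 = -5163
-5163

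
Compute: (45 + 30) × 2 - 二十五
Convert 二十五 (Chinese numeral) → 2×10 + 5 = 25 (decimal)
Expression in decimal: (45 + 30) × 2 - 25
Parentheses first: 45 + 30 = 75
Multiply: 75 × 2 = 150
Subtract: 150 - 25 = 125
125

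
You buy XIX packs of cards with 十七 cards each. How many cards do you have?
Convert 十七 (Chinese numeral) → 1×10 + 7 = 17 (decimal)
Convert XIX (Roman numeral) → 10 + 9 = 19 (decimal)
Compute 17 × 19 = 323
323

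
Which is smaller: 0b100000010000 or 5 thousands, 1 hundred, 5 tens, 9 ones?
Convert 0b100000010000 (binary) → 2048 + 16 = 2064 (decimal)
Convert 5 thousands, 1 hundred, 5 tens, 9 ones (place-value notation) → 5×1000 + 1×100 + 5×10 + 9 = 5159 (decimal)
Compare 2064 vs 5159: smaller = 2064
2064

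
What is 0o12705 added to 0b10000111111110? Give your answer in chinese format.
Convert 0o12705 (octal) → 1×4096 + 2×512 + 7×64 + 5 = 5573 (decimal)
Convert 0b10000111111110 (binary) → 8192 + 256 + 128 + 64 + 32 + 16 + 8 + 4 + 2 = 8702 (decimal)
Compute 5573 + 8702 = 14275
Convert 14275 (decimal) → 14275 = 1×10000 + 4×1000 + 2×100 + 7×10 + 5 → 一万四千二百七十五 (Chinese numeral)
一万四千二百七十五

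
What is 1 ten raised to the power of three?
Convert 1 ten (place-value notation) → 1×10 = 10 (decimal)
Convert three (English words) → 3 (decimal)
Compute 10 ^ 3 = 1000
1000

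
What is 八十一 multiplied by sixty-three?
Convert 八十一 (Chinese numeral) → 8×10 + 1 = 81 (decimal)
Convert sixty-three (English words) → 63 (decimal)
Compute 81 × 63 = 5103
5103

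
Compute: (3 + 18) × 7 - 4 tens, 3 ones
Convert 4 tens, 3 ones (place-value notation) → 4×10 + 3 = 43 (decimal)
Expression in decimal: (3 + 18) × 7 - 43
Parentheses first: 3 + 18 = 21
Multiply: 21 × 7 = 147
Subtract: 147 - 43 = 104
104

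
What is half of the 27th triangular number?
The 27th triangular number = 27×28/2 = 378
Compute 378 ÷ 2 = 189
189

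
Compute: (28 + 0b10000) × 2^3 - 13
Convert 0b10000 (binary) → 16 (decimal)
Convert 2^3 (power) → 8 (decimal)
Expression in decimal: (28 + 16) × 8 - 13
Parentheses first: 28 + 16 = 44
Multiply: 44 × 8 = 352
Subtract: 352 - 13 = 339
339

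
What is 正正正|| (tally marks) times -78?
Convert 正正正|| (tally marks) → 5 + 5 + 5 + 2 = 17 (decimal)
Compute 17 × -78 = -1326
-1326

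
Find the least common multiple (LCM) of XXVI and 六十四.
Convert XXVI (Roman numeral) → 10 + 10 + 5 + 1 = 26 (decimal)
Convert 六十四 (Chinese numeral) → 6×10 + 4 = 64 (decimal)
Compute lcm(26, 64) = 832
832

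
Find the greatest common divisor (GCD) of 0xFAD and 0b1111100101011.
Convert 0xFAD (hexadecimal) → 15×256 + 10×16 + 13 = 4013 (decimal)
Convert 0b1111100101011 (binary) → 4096 + 2048 + 1024 + 512 + 256 + 32 + 8 + 2 + 1 = 7979 (decimal)
Compute gcd(4013, 7979) = 1
1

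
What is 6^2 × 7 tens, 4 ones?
Convert 6^2 (power) → 36 (decimal)
Convert 7 tens, 4 ones (place-value notation) → 7×10 + 4 = 74 (decimal)
Compute 36 × 74 = 2664
2664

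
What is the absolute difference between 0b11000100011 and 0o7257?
Convert 0b11000100011 (binary) → 1024 + 512 + 32 + 2 + 1 = 1571 (decimal)
Convert 0o7257 (octal) → 7×512 + 2×64 + 5×8 + 7 = 3759 (decimal)
Compute |1571 - 3759| = 2188
2188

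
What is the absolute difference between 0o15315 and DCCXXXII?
Convert 0o15315 (octal) → 1×4096 + 5×512 + 3×64 + 1×8 + 5 = 6861 (decimal)
Convert DCCXXXII (Roman numeral) → 500 + 100 + 100 + 10 + 10 + 10 + 1 + 1 = 732 (decimal)
Compute |6861 - 732| = 6129
6129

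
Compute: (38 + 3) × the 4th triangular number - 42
Convert the 4th triangular number (triangular index) → 4×5/2 = 10 (decimal)
Expression in decimal: (38 + 3) × 10 - 42
Parentheses first: 38 + 3 = 41
Multiply: 41 × 10 = 410
Subtract: 410 - 42 = 368
368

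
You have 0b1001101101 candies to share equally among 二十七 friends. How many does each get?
Convert 0b1001101101 (binary) → 512 + 64 + 32 + 8 + 4 + 1 = 621 (decimal)
Convert 二十七 (Chinese numeral) → 2×10 + 7 = 27 (decimal)
Compute 621 ÷ 27 = 23
23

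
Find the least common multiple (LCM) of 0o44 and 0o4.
Convert 0o44 (octal) → 4×8 + 4 = 36 (decimal)
Convert 0o4 (octal) → 4 (decimal)
Compute lcm(36, 4) = 36
36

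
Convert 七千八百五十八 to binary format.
Convert 七千八百五十八 (Chinese numeral) → 7×1000 + 8×100 + 5×10 + 8 = 7858 (decimal)
Convert 7858 (decimal) → 7858 = 4096 + 2048 + 1024 + 512 + 128 + 32 + 16 + 2 → 0b1111010110010 (binary)
0b1111010110010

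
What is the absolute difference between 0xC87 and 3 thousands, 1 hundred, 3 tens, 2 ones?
Convert 0xC87 (hexadecimal) → 12×256 + 8×16 + 7 = 3207 (decimal)
Convert 3 thousands, 1 hundred, 3 tens, 2 ones (place-value notation) → 3×1000 + 1×100 + 3×10 + 2 = 3132 (decimal)
Compute |3207 - 3132| = 75
75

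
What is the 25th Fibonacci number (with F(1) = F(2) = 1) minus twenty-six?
The 25th Fibonacci number (with F(1) = F(2) = 1) = 75025
Convert twenty-six (English words) → 26 (decimal)
Compute 75025 - 26 = 74999
74999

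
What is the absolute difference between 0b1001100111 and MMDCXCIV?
Convert 0b1001100111 (binary) → 512 + 64 + 32 + 4 + 2 + 1 = 615 (decimal)
Convert MMDCXCIV (Roman numeral) → 1000 + 1000 + 500 + 100 + 90 + 4 = 2694 (decimal)
Compute |615 - 2694| = 2079
2079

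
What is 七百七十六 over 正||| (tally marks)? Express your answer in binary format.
Convert 七百七十六 (Chinese numeral) → 7×100 + 7×10 + 6 = 776 (decimal)
Convert 正||| (tally marks) → 5 + 3 = 8 (decimal)
Compute 776 ÷ 8 = 97
Convert 97 (decimal) → 97 = 64 + 32 + 1 → 0b1100001 (binary)
0b1100001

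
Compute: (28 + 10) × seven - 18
Convert seven (English words) → 7 (decimal)
Expression in decimal: (28 + 10) × 7 - 18
Parentheses first: 28 + 10 = 38
Multiply: 38 × 7 = 266
Subtract: 266 - 18 = 248
248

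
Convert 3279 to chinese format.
Convert 3279 (decimal) → 3279 = 3×1000 + 2×100 + 7×10 + 9 → 三千二百七十九 (Chinese numeral)
三千二百七十九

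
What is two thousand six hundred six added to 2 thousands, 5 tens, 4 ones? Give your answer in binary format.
Convert two thousand six hundred six (English words) → 2×1000 + 6×100 + 6 = 2606 (decimal)
Convert 2 thousands, 5 tens, 4 ones (place-value notation) → 2×1000 + 5×10 + 4 = 2054 (decimal)
Compute 2606 + 2054 = 4660
Convert 4660 (decimal) → 4660 = 4096 + 512 + 32 + 16 + 4 → 0b1001000110100 (binary)
0b1001000110100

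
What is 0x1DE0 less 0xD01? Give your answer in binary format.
Convert 0x1DE0 (hexadecimal) → 1×4096 + 13×256 + 14×16 = 7648 (decimal)
Convert 0xD01 (hexadecimal) → 13×256 + 1 = 3329 (decimal)
Compute 7648 - 3329 = 4319
Convert 4319 (decimal) → 4319 = 4096 + 128 + 64 + 16 + 8 + 4 + 2 + 1 → 0b1000011011111 (binary)
0b1000011011111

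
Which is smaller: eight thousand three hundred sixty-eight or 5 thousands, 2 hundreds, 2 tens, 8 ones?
Convert eight thousand three hundred sixty-eight (English words) → 8×1000 + 3×100 + 68 = 8368 (decimal)
Convert 5 thousands, 2 hundreds, 2 tens, 8 ones (place-value notation) → 5×1000 + 2×100 + 2×10 + 8 = 5228 (decimal)
Compare 8368 vs 5228: smaller = 5228
5228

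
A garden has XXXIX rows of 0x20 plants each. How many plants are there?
Convert 0x20 (hexadecimal) → 2×16 = 32 (decimal)
Convert XXXIX (Roman numeral) → 10 + 10 + 10 + 9 = 39 (decimal)
Compute 32 × 39 = 1248
1248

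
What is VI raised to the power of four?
Convert VI (Roman numeral) → 5 + 1 = 6 (decimal)
Convert four (English words) → 4 (decimal)
Compute 6 ^ 4 = 1296
1296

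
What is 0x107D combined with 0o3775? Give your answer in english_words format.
Convert 0x107D (hexadecimal) → 1×4096 + 7×16 + 13 = 4221 (decimal)
Convert 0o3775 (octal) → 3×512 + 7×64 + 7×8 + 5 = 2045 (decimal)
Compute 4221 + 2045 = 6266
Convert 6266 (decimal) → 6266 = 6×1000 + 2×100 + 66 → six thousand two hundred sixty-six (English words)
six thousand two hundred sixty-six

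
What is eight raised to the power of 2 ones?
Convert eight (English words) → 8 (decimal)
Convert 2 ones (place-value notation) → 2 (decimal)
Compute 8 ^ 2 = 64
64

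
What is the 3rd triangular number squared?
The 3rd triangular number = 3×4/2 = 6
Compute 6² = 6 × 6 = 36
36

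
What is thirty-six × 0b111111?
Convert thirty-six (English words) → 36 (decimal)
Convert 0b111111 (binary) → 32 + 16 + 8 + 4 + 2 + 1 = 63 (decimal)
Compute 36 × 63 = 2268
2268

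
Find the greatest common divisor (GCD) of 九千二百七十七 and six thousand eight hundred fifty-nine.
Convert 九千二百七十七 (Chinese numeral) → 9×1000 + 2×100 + 7×10 + 7 = 9277 (decimal)
Convert six thousand eight hundred fifty-nine (English words) → 6×1000 + 8×100 + 59 = 6859 (decimal)
Compute gcd(9277, 6859) = 1
1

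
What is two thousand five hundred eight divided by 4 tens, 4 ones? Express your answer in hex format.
Convert two thousand five hundred eight (English words) → 2×1000 + 5×100 + 8 = 2508 (decimal)
Convert 4 tens, 4 ones (place-value notation) → 4×10 + 4 = 44 (decimal)
Compute 2508 ÷ 44 = 57
Convert 57 (decimal) → 57 = 3×16 + 9 → 0x39 (hexadecimal)
0x39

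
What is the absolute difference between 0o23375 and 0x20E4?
Convert 0o23375 (octal) → 2×4096 + 3×512 + 3×64 + 7×8 + 5 = 9981 (decimal)
Convert 0x20E4 (hexadecimal) → 2×4096 + 14×16 + 4 = 8420 (decimal)
Compute |9981 - 8420| = 1561
1561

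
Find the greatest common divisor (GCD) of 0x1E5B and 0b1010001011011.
Convert 0x1E5B (hexadecimal) → 1×4096 + 14×256 + 5×16 + 11 = 7771 (decimal)
Convert 0b1010001011011 (binary) → 4096 + 1024 + 64 + 16 + 8 + 2 + 1 = 5211 (decimal)
Compute gcd(7771, 5211) = 1
1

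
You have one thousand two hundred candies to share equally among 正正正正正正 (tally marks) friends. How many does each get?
Convert one thousand two hundred (English words) → 1×1000 + 2×100 = 1200 (decimal)
Convert 正正正正正正 (tally marks) → 5 + 5 + 5 + 5 + 5 + 5 = 30 (decimal)
Compute 1200 ÷ 30 = 40
40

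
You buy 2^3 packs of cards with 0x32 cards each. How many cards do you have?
Convert 0x32 (hexadecimal) → 3×16 + 2 = 50 (decimal)
Convert 2^3 (power) → 8 (decimal)
Compute 50 × 8 = 400
400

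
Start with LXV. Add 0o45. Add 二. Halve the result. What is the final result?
Convert LXV (Roman numeral) → 50 + 10 + 5 = 65 (decimal)
Start: 65
Convert 0o45 (octal) → 4×8 + 5 = 37 (decimal)
65 + 37 = 102
Convert 二 (Chinese numeral) → 2 (decimal)
102 + 2 = 104
104 ÷ 2 = 52
52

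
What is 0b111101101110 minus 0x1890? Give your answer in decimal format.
Convert 0b111101101110 (binary) → 2048 + 1024 + 512 + 256 + 64 + 32 + 8 + 4 + 2 = 3950 (decimal)
Convert 0x1890 (hexadecimal) → 1×4096 + 8×256 + 9×16 = 6288 (decimal)
Compute 3950 - 6288 = -2338
-2338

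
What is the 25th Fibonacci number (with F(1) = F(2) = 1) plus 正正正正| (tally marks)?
The 25th Fibonacci number (with F(1) = F(2) = 1) = 75025
Convert 正正正正| (tally marks) → 5 + 5 + 5 + 5 + 1 = 21 (decimal)
Compute 75025 + 21 = 75046
75046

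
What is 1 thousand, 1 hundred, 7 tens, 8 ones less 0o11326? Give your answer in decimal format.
Convert 1 thousand, 1 hundred, 7 tens, 8 ones (place-value notation) → 1×1000 + 1×100 + 7×10 + 8 = 1178 (decimal)
Convert 0o11326 (octal) → 1×4096 + 1×512 + 3×64 + 2×8 + 6 = 4822 (decimal)
Compute 1178 - 4822 = -3644
-3644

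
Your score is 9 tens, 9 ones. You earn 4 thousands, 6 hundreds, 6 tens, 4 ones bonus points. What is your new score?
Convert 9 tens, 9 ones (place-value notation) → 9×10 + 9 = 99 (decimal)
Convert 4 thousands, 6 hundreds, 6 tens, 4 ones (place-value notation) → 4×1000 + 6×100 + 6×10 + 4 = 4664 (decimal)
Compute 99 + 4664 = 4763
4763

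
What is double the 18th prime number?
The 18th prime number = 61
Compute 61 × 2 = 122
122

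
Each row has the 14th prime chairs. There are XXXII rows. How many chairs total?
Convert the 14th prime (prime index) → 43 (decimal)
Convert XXXII (Roman numeral) → 10 + 10 + 10 + 1 + 1 = 32 (decimal)
Compute 43 × 32 = 1376
1376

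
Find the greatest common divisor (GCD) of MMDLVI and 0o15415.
Convert MMDLVI (Roman numeral) → 1000 + 1000 + 500 + 50 + 5 + 1 = 2556 (decimal)
Convert 0o15415 (octal) → 1×4096 + 5×512 + 4×64 + 1×8 + 5 = 6925 (decimal)
Compute gcd(2556, 6925) = 1
1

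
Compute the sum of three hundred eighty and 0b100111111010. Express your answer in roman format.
Convert three hundred eighty (English words) → 3×100 + 80 = 380 (decimal)
Convert 0b100111111010 (binary) → 2048 + 256 + 128 + 64 + 32 + 16 + 8 + 2 = 2554 (decimal)
Compute 380 + 2554 = 2934
Convert 2934 (decimal) → 2934 = 1000 + 1000 + 900 + 10 + 10 + 10 + 4 → MMCMXXXIV (Roman numeral)
MMCMXXXIV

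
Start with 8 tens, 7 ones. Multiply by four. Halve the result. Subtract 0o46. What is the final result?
Convert 8 tens, 7 ones (place-value notation) → 8×10 + 7 = 87 (decimal)
Start: 87
Convert four (English words) → 4 (decimal)
87 × 4 = 348
348 ÷ 2 = 174
Convert 0o46 (octal) → 4×8 + 6 = 38 (decimal)
174 - 38 = 136
136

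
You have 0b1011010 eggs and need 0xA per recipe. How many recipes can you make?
Convert 0b1011010 (binary) → 64 + 16 + 8 + 2 = 90 (decimal)
Convert 0xA (hexadecimal) → 10 (decimal)
Compute 90 ÷ 10 = 9
9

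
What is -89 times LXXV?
Convert LXXV (Roman numeral) → 50 + 10 + 10 + 5 = 75 (decimal)
Compute -89 × 75 = -6675
-6675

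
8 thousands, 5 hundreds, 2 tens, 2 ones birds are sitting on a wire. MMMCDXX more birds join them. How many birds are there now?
Convert 8 thousands, 5 hundreds, 2 tens, 2 ones (place-value notation) → 8×1000 + 5×100 + 2×10 + 2 = 8522 (decimal)
Convert MMMCDXX (Roman numeral) → 1000 + 1000 + 1000 + 400 + 10 + 10 = 3420 (decimal)
Compute 8522 + 3420 = 11942
11942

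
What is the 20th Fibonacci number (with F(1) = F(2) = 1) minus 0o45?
The 20th Fibonacci number (with F(1) = F(2) = 1) = 6765
Convert 0o45 (octal) → 4×8 + 5 = 37 (decimal)
Compute 6765 - 37 = 6728
6728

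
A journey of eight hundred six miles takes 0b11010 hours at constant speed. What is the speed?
Convert eight hundred six (English words) → 8×100 + 6 = 806 (decimal)
Convert 0b11010 (binary) → 16 + 8 + 2 = 26 (decimal)
Compute 806 ÷ 26 = 31
31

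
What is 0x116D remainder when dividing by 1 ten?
Convert 0x116D (hexadecimal) → 1×4096 + 1×256 + 6×16 + 13 = 4461 (decimal)
Convert 1 ten (place-value notation) → 1×10 = 10 (decimal)
Compute 4461 mod 10 = 1
1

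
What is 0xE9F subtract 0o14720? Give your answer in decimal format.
Convert 0xE9F (hexadecimal) → 14×256 + 9×16 + 15 = 3743 (decimal)
Convert 0o14720 (octal) → 1×4096 + 4×512 + 7×64 + 2×8 = 6608 (decimal)
Compute 3743 - 6608 = -2865
-2865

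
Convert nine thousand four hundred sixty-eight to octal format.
Convert nine thousand four hundred sixty-eight (English words) → 9×1000 + 4×100 + 68 = 9468 (decimal)
Convert 9468 (decimal) → 9468 = 2×4096 + 2×512 + 3×64 + 7×8 + 4 → 0o22374 (octal)
0o22374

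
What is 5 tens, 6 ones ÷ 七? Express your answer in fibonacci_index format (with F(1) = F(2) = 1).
Convert 5 tens, 6 ones (place-value notation) → 5×10 + 6 = 56 (decimal)
Convert 七 (Chinese numeral) → 7 (decimal)
Compute 56 ÷ 7 = 8
Convert 8 (decimal) → 1, 1, 2, 3, 5, 8 → the 6th Fibonacci number (Fibonacci index)
the 6th Fibonacci number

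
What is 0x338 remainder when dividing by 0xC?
Convert 0x338 (hexadecimal) → 3×256 + 3×16 + 8 = 824 (decimal)
Convert 0xC (hexadecimal) → 12 (decimal)
Compute 824 mod 12 = 8
8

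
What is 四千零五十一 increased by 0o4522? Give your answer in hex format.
Convert 四千零五十一 (Chinese numeral) → 4×1000 + 5×10 + 1 = 4051 (decimal)
Convert 0o4522 (octal) → 4×512 + 5×64 + 2×8 + 2 = 2386 (decimal)
Compute 4051 + 2386 = 6437
Convert 6437 (decimal) → 6437 = 1×4096 + 9×256 + 2×16 + 5 → 0x1925 (hexadecimal)
0x1925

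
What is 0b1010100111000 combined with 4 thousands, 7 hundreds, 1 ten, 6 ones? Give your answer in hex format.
Convert 0b1010100111000 (binary) → 4096 + 1024 + 256 + 32 + 16 + 8 = 5432 (decimal)
Convert 4 thousands, 7 hundreds, 1 ten, 6 ones (place-value notation) → 4×1000 + 7×100 + 1×10 + 6 = 4716 (decimal)
Compute 5432 + 4716 = 10148
Convert 10148 (decimal) → 10148 = 2×4096 + 7×256 + 10×16 + 4 → 0x27A4 (hexadecimal)
0x27A4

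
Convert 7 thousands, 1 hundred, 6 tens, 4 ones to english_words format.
Convert 7 thousands, 1 hundred, 6 tens, 4 ones (place-value notation) → 7×1000 + 1×100 + 6×10 + 4 = 7164 (decimal)
Convert 7164 (decimal) → 7164 = 7×1000 + 1×100 + 64 → seven thousand one hundred sixty-four (English words)
seven thousand one hundred sixty-four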